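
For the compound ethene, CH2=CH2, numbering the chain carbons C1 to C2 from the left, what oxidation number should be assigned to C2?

Bonds to more-electronegative neighbours contribute +1 each, bonds to H or metals contribute −1 each, and C–C bonds contribute 0.
C2 has one bond to H (-1), one bond to H (-1), a double bond to C (2×0 = 0).
Oxidation state = -1 − 1 + 0 = -2.

-2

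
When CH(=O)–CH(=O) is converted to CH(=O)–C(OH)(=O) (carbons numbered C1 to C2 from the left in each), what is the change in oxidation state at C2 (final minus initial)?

Before: C2 has 1 bond to C, 1 bond to H, 2 bonds to O → oxidation state +1.
After: C2 has 1 bond to C, 3 bonds to O → oxidation state +3.
Δ = +3 − (+1) = +2, so this is an oxidation at C2.

+2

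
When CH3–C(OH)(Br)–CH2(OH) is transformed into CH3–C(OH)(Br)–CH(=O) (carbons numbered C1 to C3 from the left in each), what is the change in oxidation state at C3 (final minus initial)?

Before: C3 has 1 bond to C, 2 bonds to H, 1 bond to O → oxidation state -1.
After: C3 has 1 bond to C, 1 bond to H, 2 bonds to O → oxidation state +1.
Δ = +1 − (-1) = +2, so this is an oxidation at C3.

+2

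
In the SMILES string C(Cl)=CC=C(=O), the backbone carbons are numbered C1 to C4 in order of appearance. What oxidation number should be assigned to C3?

Bonds to more-electronegative neighbours contribute +1 each, bonds to H or metals contribute −1 each, and C–C bonds contribute 0.
C3 has one bond to C (0), a double bond to C (2×0 = 0), one bond to H (-1).
Oxidation state = 0 + 0 − 1 = -1.

-1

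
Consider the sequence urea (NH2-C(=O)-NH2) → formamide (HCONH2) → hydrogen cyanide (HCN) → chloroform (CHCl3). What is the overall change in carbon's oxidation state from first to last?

Carbon oxidation states along the series — urea: +4, formamide: +2, hydrogen cyanide: +2, chloroform: +2.
Net change = +2 − (+4) = -2.

-2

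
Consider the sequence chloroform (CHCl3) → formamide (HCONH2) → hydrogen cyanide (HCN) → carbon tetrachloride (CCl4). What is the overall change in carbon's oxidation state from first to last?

+2

Carbon oxidation states along the series — chloroform: +2, formamide: +2, hydrogen cyanide: +2, carbon tetrachloride: +4.
Net change = +4 − (+2) = +2.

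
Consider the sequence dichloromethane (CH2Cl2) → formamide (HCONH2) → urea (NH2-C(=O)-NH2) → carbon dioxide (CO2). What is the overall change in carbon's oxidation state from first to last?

+4

Carbon oxidation states along the series — dichloromethane: 0, formamide: +2, urea: +4, carbon dioxide: +4.
Net change = +4 − (0) = +4.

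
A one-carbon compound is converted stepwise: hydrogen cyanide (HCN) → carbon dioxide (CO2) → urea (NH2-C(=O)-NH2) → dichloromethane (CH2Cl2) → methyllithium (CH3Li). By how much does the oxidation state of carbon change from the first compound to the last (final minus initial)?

Carbon oxidation states along the series — hydrogen cyanide: +2, carbon dioxide: +4, urea: +4, dichloromethane: 0, methyllithium: -4.
Net change = -4 − (+2) = -6.

-6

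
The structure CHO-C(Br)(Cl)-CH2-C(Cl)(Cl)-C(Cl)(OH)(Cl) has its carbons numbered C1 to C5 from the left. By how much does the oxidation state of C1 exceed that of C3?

C1: 1C, 1H, 2O → 0 − 1 + 2 = +1
C3: 2C, 2H → 0 − 2 = -2
Difference: +1 − (-2) = +3.

+3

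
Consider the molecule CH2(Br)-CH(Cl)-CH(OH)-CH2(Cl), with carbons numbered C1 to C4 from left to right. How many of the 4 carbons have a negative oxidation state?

2

Bonds to more-electronegative neighbours contribute +1 each, bonds to H or metals contribute −1 each, and C–C bonds contribute 0. Tallying each carbon:
C1: 1C, 2H, 1Br → 0 − 2 + 1 = -1
C2: 2C, 1H, 1Cl → 0 − 1 + 1 = 0
C3: 2C, 1H, 1O → 0 − 1 + 1 = 0
C4: 1C, 2H, 1Cl → 0 − 2 + 1 = -1
2 carbons (C1, C4) meet the condition.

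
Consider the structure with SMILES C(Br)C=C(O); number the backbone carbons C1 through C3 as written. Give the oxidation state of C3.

0

Count +1 for every bond to an atom more electronegative than carbon and −1 for every bond to one less electronegative; C–C bonds are 0.
C3 has a double bond to C (2×0 = 0), one bond to O (+1), one bond to H (-1).
Oxidation state = 0 + 1 − 1 = 0.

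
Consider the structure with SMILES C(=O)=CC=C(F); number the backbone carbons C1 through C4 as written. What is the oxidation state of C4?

0

C4 has a double bond to C (2×0 = 0), one bond to F (+1), one bond to H (-1).
Oxidation state = 0 + 1 − 1 = 0.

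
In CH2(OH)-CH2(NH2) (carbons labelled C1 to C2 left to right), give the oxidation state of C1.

-1

C1 has one bond to C (0), one bond to O (+1), one bond to H (-1), one bond to H (-1).
Oxidation state = 0 + 1 − 1 − 1 = -1.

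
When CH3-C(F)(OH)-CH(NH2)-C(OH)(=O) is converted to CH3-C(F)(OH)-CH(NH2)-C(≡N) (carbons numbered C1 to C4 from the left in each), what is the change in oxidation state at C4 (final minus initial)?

0

Before: C4 has 1 bond to C, 3 bonds to O → oxidation state +3.
After: C4 has 1 bond to C, 3 bonds to N → oxidation state +3.
Δ = +3 − (+3) = 0, so no net redox change at C4.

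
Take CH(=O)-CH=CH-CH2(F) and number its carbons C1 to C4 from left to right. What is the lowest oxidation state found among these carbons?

-1

Tallying each carbon's bonds:
C1: 1C, 1H, 2O → 0 − 1 + 2 = +1
C2: 3C, 1H → 0 − 1 = -1
C3: 3C, 1H → 0 − 1 = -1
C4: 1C, 2H, 1F → 0 − 2 + 1 = -1
The lowest value is -1.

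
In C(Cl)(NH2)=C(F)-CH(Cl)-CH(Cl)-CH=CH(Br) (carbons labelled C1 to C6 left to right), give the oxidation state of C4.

C4 has one bond to C (0), one bond to C (0), one bond to Cl (+1), one bond to H (-1).
Oxidation state = 0 + 0 + 1 − 1 = 0.

0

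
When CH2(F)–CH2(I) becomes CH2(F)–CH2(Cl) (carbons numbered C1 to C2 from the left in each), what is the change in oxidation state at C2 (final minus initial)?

0

Before: C2 has 1 bond to C, 2 bonds to H, 1 bond to I → oxidation state -1.
After: C2 has 1 bond to C, 2 bonds to H, 1 bond to Cl → oxidation state -1.
Δ = -1 − (-1) = 0, so no net redox change at C2.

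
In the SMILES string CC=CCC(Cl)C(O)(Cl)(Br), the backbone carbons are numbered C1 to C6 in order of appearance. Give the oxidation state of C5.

Bonds to more-electronegative neighbours contribute +1 each, bonds to H or metals contribute −1 each, and C–C bonds contribute 0.
C5 has one bond to C (0), one bond to C (0), one bond to H (-1), one bond to Cl (+1).
Oxidation state = 0 + 0 − 1 + 1 = 0.

0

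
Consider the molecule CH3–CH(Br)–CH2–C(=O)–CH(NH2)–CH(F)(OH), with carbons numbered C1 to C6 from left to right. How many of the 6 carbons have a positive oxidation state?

Tallying each carbon's bonds:
C1: 1C, 3H → 0 − 3 = -3
C2: 2C, 1H, 1Br → 0 − 1 + 1 = 0
C3: 2C, 2H → 0 − 2 = -2
C4: 2C, 2O → 0 + 2 = +2
C5: 2C, 1H, 1N → 0 − 1 + 1 = 0
C6: 1C, 1H, 1O, 1F → 0 − 1 + 1 + 1 = +1
2 carbons (C4, C6) meet the condition.

2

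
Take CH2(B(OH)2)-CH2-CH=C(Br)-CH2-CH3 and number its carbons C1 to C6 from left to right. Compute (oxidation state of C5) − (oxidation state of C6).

C5: 2C, 2H → 0 − 2 = -2
C6: 1C, 3H → 0 − 3 = -3
Difference: -2 − (-3) = +1.

+1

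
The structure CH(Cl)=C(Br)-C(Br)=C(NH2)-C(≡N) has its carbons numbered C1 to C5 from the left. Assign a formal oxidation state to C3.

+1

C3 has one bond to C (0), a double bond to C (2×0 = 0), one bond to Br (+1).
Oxidation state = 0 + 0 + 1 = +1.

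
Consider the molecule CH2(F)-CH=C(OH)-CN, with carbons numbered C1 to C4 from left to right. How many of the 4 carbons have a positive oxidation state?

Tallying each carbon's bonds:
C1: 1C, 2H, 1F → 0 − 2 + 1 = -1
C2: 3C, 1H → 0 − 1 = -1
C3: 3C, 1O → 0 + 1 = +1
C4: 1C, 3N → 0 + 3 = +3
2 carbons (C3, C4) meet the condition.

2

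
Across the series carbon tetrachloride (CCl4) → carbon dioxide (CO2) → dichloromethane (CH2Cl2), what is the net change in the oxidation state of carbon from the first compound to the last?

-4

Carbon oxidation states along the series — carbon tetrachloride: +4, carbon dioxide: +4, dichloromethane: 0.
Net change = 0 − (+4) = -4.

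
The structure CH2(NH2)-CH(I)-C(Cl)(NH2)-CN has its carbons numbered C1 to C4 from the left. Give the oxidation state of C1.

C1 has one bond to C (0), one bond to H (-1), one bond to N (+1), one bond to H (-1).
Oxidation state = 0 − 1 + 1 − 1 = -1.

-1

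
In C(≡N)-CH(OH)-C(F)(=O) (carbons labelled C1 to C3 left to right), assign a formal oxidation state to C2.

C2 has one bond to C (0), one bond to C (0), one bond to O (+1), one bond to H (-1).
Oxidation state = 0 + 0 + 1 − 1 = 0.

0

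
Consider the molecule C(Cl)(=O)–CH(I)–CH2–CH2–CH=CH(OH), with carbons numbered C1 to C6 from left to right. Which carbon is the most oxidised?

Count +1 for every bond to an atom more electronegative than carbon and −1 for every bond to one less electronegative; C–C bonds are 0. Tallying each carbon:
C1: 1C, 2O, 1Cl → 0 + 2 + 1 = +3
C2: 2C, 1H, 1I → 0 − 1 + 1 = 0
C3: 2C, 2H → 0 − 2 = -2
C4: 2C, 2H → 0 − 2 = -2
C5: 3C, 1H → 0 − 1 = -1
C6: 2C, 1H, 1O → 0 − 1 + 1 = 0
The most oxidised carbon is C1 at +3.

C1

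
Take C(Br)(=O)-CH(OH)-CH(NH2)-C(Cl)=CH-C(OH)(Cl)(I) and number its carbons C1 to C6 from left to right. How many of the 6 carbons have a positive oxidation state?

Count +1 for every bond to an atom more electronegative than carbon and −1 for every bond to one less electronegative; C–C bonds are 0. Tallying each carbon:
C1: 1C, 2O, 1Br → 0 + 2 + 1 = +3
C2: 2C, 1H, 1O → 0 − 1 + 1 = 0
C3: 2C, 1H, 1N → 0 − 1 + 1 = 0
C4: 3C, 1Cl → 0 + 1 = +1
C5: 3C, 1H → 0 − 1 = -1
C6: 1C, 1O, 1Cl, 1I → 0 + 1 + 1 + 1 = +3
3 carbons (C1, C4, C6) meet the condition.

3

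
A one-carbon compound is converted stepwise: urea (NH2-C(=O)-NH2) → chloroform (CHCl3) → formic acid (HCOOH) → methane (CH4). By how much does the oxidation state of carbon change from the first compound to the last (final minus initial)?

Carbon oxidation states along the series — urea: +4, chloroform: +2, formic acid: +2, methane: -4.
Net change = -4 − (+4) = -8.

-8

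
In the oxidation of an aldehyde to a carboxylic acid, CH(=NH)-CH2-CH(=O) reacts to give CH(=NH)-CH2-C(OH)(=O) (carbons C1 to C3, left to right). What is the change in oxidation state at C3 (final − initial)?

+2

Before: C3 has 1 bond to C, 1 bond to H, 2 bonds to O → oxidation state +1.
After: C3 has 1 bond to C, 3 bonds to O → oxidation state +3.
Δ = +3 − (+1) = +2, so this is an oxidation at C3.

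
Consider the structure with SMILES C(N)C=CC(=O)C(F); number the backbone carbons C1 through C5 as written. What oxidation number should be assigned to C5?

-1

C5 has one bond to C (0), one bond to F (+1), one bond to H (-1), one bond to H (-1).
Oxidation state = 0 + 1 − 1 − 1 = -1.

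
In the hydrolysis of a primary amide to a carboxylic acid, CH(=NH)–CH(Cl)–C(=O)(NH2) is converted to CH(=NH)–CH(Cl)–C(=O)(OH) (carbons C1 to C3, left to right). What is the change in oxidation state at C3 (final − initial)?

0

Before: C3 has 1 bond to C, 2 bonds to O, 1 bond to N → oxidation state +3.
After: C3 has 1 bond to C, 3 bonds to O → oxidation state +3.
Δ = +3 − (+3) = 0, so no net redox change at C3.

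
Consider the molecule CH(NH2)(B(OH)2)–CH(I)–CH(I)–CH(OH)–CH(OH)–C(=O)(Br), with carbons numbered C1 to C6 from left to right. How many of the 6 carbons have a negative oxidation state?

1

Tallying each carbon's bonds:
C1: 1C, 1H, 1N, 1B → 0 − 1 + 1 − 1 = -1
C2: 2C, 1H, 1I → 0 − 1 + 1 = 0
C3: 2C, 1H, 1I → 0 − 1 + 1 = 0
C4: 2C, 1H, 1O → 0 − 1 + 1 = 0
C5: 2C, 1H, 1O → 0 − 1 + 1 = 0
C6: 1C, 2O, 1Br → 0 + 2 + 1 = +3
1 carbon (C1) meets the condition.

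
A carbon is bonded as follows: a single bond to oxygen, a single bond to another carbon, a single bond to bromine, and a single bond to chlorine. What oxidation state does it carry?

+3

The carbon has one bond to C (0), one bond to Br (+1), one bond to O (+1), one bond to Cl (+1).
Oxidation state = 0 + 1 + 1 + 1 = +3.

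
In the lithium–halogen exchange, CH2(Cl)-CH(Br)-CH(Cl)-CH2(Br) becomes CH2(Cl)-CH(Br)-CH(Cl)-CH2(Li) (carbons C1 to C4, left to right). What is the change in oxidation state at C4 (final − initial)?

-2

Before: C4 has 1 bond to C, 2 bonds to H, 1 bond to Br → oxidation state -1.
After: C4 has 1 bond to C, 2 bonds to H, 1 bond to Li → oxidation state -3.
Δ = -3 − (-1) = -2, so this is a reduction at C4.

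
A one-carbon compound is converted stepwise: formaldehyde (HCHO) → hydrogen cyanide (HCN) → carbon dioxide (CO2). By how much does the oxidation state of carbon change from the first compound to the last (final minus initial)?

+4

Carbon oxidation states along the series — formaldehyde: 0, hydrogen cyanide: +2, carbon dioxide: +4.
Net change = +4 − (0) = +4.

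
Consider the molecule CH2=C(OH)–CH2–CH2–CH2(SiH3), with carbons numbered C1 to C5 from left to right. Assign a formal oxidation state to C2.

+1

Each bond to a more electronegative atom (O, N, halogen) counts +1, each bond to a less electronegative atom (H, metal, B, Si) counts −1, and each C–C bond counts 0.
C2 has a double bond to C (2×0 = 0), one bond to C (0), one bond to O (+1).
Oxidation state = 0 + 0 + 1 = +1.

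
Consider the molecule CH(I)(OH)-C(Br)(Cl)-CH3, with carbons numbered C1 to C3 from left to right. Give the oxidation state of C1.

+1

C1 has one bond to C (0), one bond to H (-1), one bond to I (+1), one bond to O (+1).
Oxidation state = 0 − 1 + 1 + 1 = +1.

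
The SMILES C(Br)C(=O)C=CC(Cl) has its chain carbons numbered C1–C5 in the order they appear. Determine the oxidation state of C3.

C3 has one bond to C (0), a double bond to C (2×0 = 0), one bond to H (-1).
Oxidation state = 0 + 0 − 1 = -1.

-1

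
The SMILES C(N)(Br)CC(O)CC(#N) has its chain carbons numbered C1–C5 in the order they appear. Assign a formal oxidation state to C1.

Bonds to more-electronegative neighbours contribute +1 each, bonds to H or metals contribute −1 each, and C–C bonds contribute 0.
C1 has one bond to C (0), one bond to N (+1), one bond to Br (+1), one bond to H (-1).
Oxidation state = 0 + 1 + 1 − 1 = +1.

+1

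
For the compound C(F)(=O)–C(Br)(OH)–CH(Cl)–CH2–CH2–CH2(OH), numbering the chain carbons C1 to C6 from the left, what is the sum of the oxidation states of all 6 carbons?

0

Tallying each carbon's bonds:
C1: 1C, 2O, 1F → 0 + 2 + 1 = +3
C2: 2C, 1O, 1Br → 0 + 1 + 1 = +2
C3: 2C, 1H, 1Cl → 0 − 1 + 1 = 0
C4: 2C, 2H → 0 − 2 = -2
C5: 2C, 2H → 0 − 2 = -2
C6: 1C, 2H, 1O → 0 − 2 + 1 = -1
Sum = +3 + 2 + 0 − 2 − 2 − 1 = 0.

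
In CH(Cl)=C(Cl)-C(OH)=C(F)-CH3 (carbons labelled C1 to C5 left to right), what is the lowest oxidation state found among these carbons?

-3

Tallying each carbon's bonds:
C1: 2C, 1H, 1Cl → 0 − 1 + 1 = 0
C2: 3C, 1Cl → 0 + 1 = +1
C3: 3C, 1O → 0 + 1 = +1
C4: 3C, 1F → 0 + 1 = +1
C5: 1C, 3H → 0 − 3 = -3
The lowest value is -3.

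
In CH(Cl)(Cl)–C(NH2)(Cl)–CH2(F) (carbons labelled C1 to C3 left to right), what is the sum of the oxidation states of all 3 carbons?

+2

Each bond to a more electronegative atom (O, N, halogen) counts +1, each bond to a less electronegative atom (H, metal, B, Si) counts −1, and each C–C bond counts 0. Tallying each carbon:
C1: 1C, 1H, 2Cl → 0 − 1 + 2 = +1
C2: 2C, 1N, 1Cl → 0 + 1 + 1 = +2
C3: 1C, 2H, 1F → 0 − 2 + 1 = -1
Sum = +1 + 2 − 1 = +2.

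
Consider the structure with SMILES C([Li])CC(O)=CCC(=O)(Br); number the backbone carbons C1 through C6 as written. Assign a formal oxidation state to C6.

C6 has one bond to C (0), a double bond to O (2×+1 = +2), one bond to Br (+1).
Oxidation state = 0 + 2 + 1 = +3.

+3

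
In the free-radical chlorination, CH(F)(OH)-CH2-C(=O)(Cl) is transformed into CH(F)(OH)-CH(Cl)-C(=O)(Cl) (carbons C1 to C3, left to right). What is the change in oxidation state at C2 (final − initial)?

+2

Before: C2 has 2 bonds to C, 2 bonds to H → oxidation state -2.
After: C2 has 2 bonds to C, 1 bond to H, 1 bond to Cl → oxidation state 0.
Δ = 0 − (-2) = +2, so this is an oxidation at C2.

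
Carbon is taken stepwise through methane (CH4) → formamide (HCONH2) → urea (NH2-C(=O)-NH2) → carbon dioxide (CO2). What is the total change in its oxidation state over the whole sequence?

+8

Carbon oxidation states along the series — methane: -4, formamide: +2, urea: +4, carbon dioxide: +4.
Net change = +4 − (-4) = +8.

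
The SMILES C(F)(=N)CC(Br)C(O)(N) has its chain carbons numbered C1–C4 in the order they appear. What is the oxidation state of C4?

Bonds to more-electronegative neighbours contribute +1 each, bonds to H or metals contribute −1 each, and C–C bonds contribute 0.
C4 has one bond to C (0), one bond to O (+1), one bond to N (+1), one bond to H (-1).
Oxidation state = 0 + 1 + 1 − 1 = +1.

+1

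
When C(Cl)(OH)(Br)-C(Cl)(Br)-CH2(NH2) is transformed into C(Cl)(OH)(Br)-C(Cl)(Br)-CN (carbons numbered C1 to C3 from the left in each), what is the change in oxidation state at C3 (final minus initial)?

Before: C3 has 1 bond to C, 2 bonds to H, 1 bond to N → oxidation state -1.
After: C3 has 1 bond to C, 3 bonds to N → oxidation state +3.
Δ = +3 − (-1) = +4, so this is an oxidation at C3.

+4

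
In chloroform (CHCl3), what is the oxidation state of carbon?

+2

The carbon has one bond to H (-1), one bond to Cl (+1), one bond to Cl (+1), one bond to Cl (+1).
Oxidation state = -1 + 1 + 1 + 1 = +2.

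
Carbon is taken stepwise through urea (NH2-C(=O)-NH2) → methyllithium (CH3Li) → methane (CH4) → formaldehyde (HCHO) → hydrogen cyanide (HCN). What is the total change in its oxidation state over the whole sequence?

-2

Carbon oxidation states along the series — urea: +4, methyllithium: -4, methane: -4, formaldehyde: 0, hydrogen cyanide: +2.
Net change = +2 − (+4) = -2.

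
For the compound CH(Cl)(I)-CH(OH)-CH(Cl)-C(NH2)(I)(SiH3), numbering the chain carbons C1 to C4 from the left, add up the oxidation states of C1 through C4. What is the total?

Bonds to more-electronegative neighbours contribute +1 each, bonds to H or metals contribute −1 each, and C–C bonds contribute 0. Tallying each carbon:
C1: 1C, 1H, 1Cl, 1I → 0 − 1 + 1 + 1 = +1
C2: 2C, 1H, 1O → 0 − 1 + 1 = 0
C3: 2C, 1H, 1Cl → 0 − 1 + 1 = 0
C4: 1C, 1N, 1I, 1Si → 0 + 1 + 1 − 1 = +1
Sum = +1 + 0 + 0 + 1 = +2.

+2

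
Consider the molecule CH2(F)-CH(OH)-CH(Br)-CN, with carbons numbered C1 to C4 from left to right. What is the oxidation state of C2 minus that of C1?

C2: 2C, 1H, 1O → 0 − 1 + 1 = 0
C1: 1C, 2H, 1F → 0 − 2 + 1 = -1
Difference: 0 − (-1) = +1.

+1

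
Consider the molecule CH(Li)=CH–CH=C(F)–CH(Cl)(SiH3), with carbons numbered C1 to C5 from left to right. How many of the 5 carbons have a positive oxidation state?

Bonds to more-electronegative neighbours contribute +1 each, bonds to H or metals contribute −1 each, and C–C bonds contribute 0. Tallying each carbon:
C1: 2C, 1H, 1Li → 0 − 1 − 1 = -2
C2: 3C, 1H → 0 − 1 = -1
C3: 3C, 1H → 0 − 1 = -1
C4: 3C, 1F → 0 + 1 = +1
C5: 1C, 1H, 1Cl, 1Si → 0 − 1 + 1 − 1 = -1
1 carbon (C4) meets the condition.

1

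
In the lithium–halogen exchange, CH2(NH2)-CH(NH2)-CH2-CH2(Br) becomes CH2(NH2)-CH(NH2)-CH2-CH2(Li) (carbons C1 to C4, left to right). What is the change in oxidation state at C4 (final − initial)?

Before: C4 has 1 bond to C, 2 bonds to H, 1 bond to Br → oxidation state -1.
After: C4 has 1 bond to C, 2 bonds to H, 1 bond to Li → oxidation state -3.
Δ = -3 − (-1) = -2, so this is a reduction at C4.

-2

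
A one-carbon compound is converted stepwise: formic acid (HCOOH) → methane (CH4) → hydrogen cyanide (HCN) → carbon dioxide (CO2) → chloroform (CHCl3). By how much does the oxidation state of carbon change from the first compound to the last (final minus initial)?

0

Carbon oxidation states along the series — formic acid: +2, methane: -4, hydrogen cyanide: +2, carbon dioxide: +4, chloroform: +2.
Net change = +2 − (+2) = 0.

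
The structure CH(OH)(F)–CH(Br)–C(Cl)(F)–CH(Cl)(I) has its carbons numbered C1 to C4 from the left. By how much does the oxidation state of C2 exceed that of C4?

-1

C2: 2C, 1H, 1Br → 0 − 1 + 1 = 0
C4: 1C, 1H, 1Cl, 1I → 0 − 1 + 1 + 1 = +1
Difference: 0 − (+1) = -1.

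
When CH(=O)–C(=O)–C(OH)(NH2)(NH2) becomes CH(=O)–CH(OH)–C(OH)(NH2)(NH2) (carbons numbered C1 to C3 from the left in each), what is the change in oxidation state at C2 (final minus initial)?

-2

Before: C2 has 2 bonds to C, 2 bonds to O → oxidation state +2.
After: C2 has 2 bonds to C, 1 bond to H, 1 bond to O → oxidation state 0.
Δ = 0 − (+2) = -2, so this is a reduction at C2.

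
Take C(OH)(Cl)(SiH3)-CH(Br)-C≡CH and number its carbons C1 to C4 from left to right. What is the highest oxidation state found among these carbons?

+1

Tallying each carbon's bonds:
C1: 1C, 1O, 1Cl, 1Si → 0 + 1 + 1 − 1 = +1
C2: 2C, 1H, 1Br → 0 − 1 + 1 = 0
C3: 4C → 0 = 0
C4: 3C, 1H → 0 − 1 = -1
The highest value is +1.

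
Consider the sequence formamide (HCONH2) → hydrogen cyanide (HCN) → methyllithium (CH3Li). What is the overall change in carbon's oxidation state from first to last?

Carbon oxidation states along the series — formamide: +2, hydrogen cyanide: +2, methyllithium: -4.
Net change = -4 − (+2) = -6.

-6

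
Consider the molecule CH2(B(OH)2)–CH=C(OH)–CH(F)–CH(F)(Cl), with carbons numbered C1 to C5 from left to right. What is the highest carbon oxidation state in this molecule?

+1

Each bond to a more electronegative atom (O, N, halogen) counts +1, each bond to a less electronegative atom (H, metal, B, Si) counts −1, and each C–C bond counts 0. Tallying each carbon:
C1: 1C, 2H, 1B → 0 − 2 − 1 = -3
C2: 3C, 1H → 0 − 1 = -1
C3: 3C, 1O → 0 + 1 = +1
C4: 2C, 1H, 1F → 0 − 1 + 1 = 0
C5: 1C, 1H, 1F, 1Cl → 0 − 1 + 1 + 1 = +1
The highest value is +1.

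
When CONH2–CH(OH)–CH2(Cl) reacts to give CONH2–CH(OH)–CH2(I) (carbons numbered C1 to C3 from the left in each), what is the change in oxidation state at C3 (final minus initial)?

0

Before: C3 has 1 bond to C, 2 bonds to H, 1 bond to Cl → oxidation state -1.
After: C3 has 1 bond to C, 2 bonds to H, 1 bond to I → oxidation state -1.
Δ = -1 − (-1) = 0, so no net redox change at C3.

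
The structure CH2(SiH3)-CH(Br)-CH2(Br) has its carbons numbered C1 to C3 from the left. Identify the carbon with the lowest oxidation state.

Bonds to more-electronegative neighbours contribute +1 each, bonds to H or metals contribute −1 each, and C–C bonds contribute 0. Tallying each carbon:
C1: 1C, 2H, 1Si → 0 − 2 − 1 = -3
C2: 2C, 1H, 1Br → 0 − 1 + 1 = 0
C3: 1C, 2H, 1Br → 0 − 2 + 1 = -1
The most reduced carbon is C1 at -3.

C1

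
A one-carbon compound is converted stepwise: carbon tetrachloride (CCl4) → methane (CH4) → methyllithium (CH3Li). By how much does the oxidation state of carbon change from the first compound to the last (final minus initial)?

Carbon oxidation states along the series — carbon tetrachloride: +4, methane: -4, methyllithium: -4.
Net change = -4 − (+4) = -8.

-8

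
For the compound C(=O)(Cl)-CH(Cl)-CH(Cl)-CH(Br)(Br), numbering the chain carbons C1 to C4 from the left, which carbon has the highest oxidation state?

Tallying each carbon's bonds:
C1: 1C, 2O, 1Cl → 0 + 2 + 1 = +3
C2: 2C, 1H, 1Cl → 0 − 1 + 1 = 0
C3: 2C, 1H, 1Cl → 0 − 1 + 1 = 0
C4: 1C, 1H, 2Br → 0 − 1 + 2 = +1
The most oxidised carbon is C1 at +3.

C1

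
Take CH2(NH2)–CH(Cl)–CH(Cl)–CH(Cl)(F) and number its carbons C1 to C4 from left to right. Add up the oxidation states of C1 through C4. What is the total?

0

Bonds to more-electronegative neighbours contribute +1 each, bonds to H or metals contribute −1 each, and C–C bonds contribute 0. Tallying each carbon:
C1: 1C, 2H, 1N → 0 − 2 + 1 = -1
C2: 2C, 1H, 1Cl → 0 − 1 + 1 = 0
C3: 2C, 1H, 1Cl → 0 − 1 + 1 = 0
C4: 1C, 1H, 1F, 1Cl → 0 − 1 + 1 + 1 = +1
Sum = -1 + 0 + 0 + 1 = 0.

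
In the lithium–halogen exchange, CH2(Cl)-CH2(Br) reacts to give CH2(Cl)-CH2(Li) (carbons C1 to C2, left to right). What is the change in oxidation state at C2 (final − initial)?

-2

Before: C2 has 1 bond to C, 2 bonds to H, 1 bond to Br → oxidation state -1.
After: C2 has 1 bond to C, 2 bonds to H, 1 bond to Li → oxidation state -3.
Δ = -3 − (-1) = -2, so this is a reduction at C2.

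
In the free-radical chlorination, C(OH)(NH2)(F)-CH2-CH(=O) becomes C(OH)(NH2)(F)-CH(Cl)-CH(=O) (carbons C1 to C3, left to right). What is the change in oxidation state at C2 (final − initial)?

Before: C2 has 2 bonds to C, 2 bonds to H → oxidation state -2.
After: C2 has 2 bonds to C, 1 bond to H, 1 bond to Cl → oxidation state 0.
Δ = 0 − (-2) = +2, so this is an oxidation at C2.

+2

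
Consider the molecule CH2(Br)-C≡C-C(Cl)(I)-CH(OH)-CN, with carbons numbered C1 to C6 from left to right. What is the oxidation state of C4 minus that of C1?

C4: 2C, 1Cl, 1I → 0 + 1 + 1 = +2
C1: 1C, 2H, 1Br → 0 − 2 + 1 = -1
Difference: +2 − (-1) = +3.

+3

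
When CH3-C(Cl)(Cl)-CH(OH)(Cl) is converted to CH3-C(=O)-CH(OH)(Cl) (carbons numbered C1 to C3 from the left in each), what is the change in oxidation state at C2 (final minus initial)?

0

Before: C2 has 2 bonds to C, 2 bonds to Cl → oxidation state +2.
After: C2 has 2 bonds to C, 2 bonds to O → oxidation state +2.
Δ = +2 − (+2) = 0, so no net redox change at C2.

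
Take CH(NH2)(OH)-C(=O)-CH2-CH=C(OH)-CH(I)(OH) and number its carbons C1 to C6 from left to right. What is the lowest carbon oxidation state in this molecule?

Tallying each carbon's bonds:
C1: 1C, 1H, 1O, 1N → 0 − 1 + 1 + 1 = +1
C2: 2C, 2O → 0 + 2 = +2
C3: 2C, 2H → 0 − 2 = -2
C4: 3C, 1H → 0 − 1 = -1
C5: 3C, 1O → 0 + 1 = +1
C6: 1C, 1H, 1O, 1I → 0 − 1 + 1 + 1 = +1
The lowest value is -2.

-2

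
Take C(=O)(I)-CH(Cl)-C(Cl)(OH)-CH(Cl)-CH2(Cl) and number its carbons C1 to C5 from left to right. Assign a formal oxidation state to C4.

C4 has one bond to C (0), one bond to C (0), one bond to H (-1), one bond to Cl (+1).
Oxidation state = 0 + 0 − 1 + 1 = 0.

0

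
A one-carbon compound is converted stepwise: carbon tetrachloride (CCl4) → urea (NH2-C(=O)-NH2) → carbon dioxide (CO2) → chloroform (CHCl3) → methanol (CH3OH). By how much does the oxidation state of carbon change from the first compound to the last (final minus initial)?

Carbon oxidation states along the series — carbon tetrachloride: +4, urea: +4, carbon dioxide: +4, chloroform: +2, methanol: -2.
Net change = -2 − (+4) = -6.

-6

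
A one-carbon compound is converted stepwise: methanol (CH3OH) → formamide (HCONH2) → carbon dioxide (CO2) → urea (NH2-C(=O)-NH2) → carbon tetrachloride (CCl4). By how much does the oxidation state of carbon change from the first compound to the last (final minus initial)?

Carbon oxidation states along the series — methanol: -2, formamide: +2, carbon dioxide: +4, urea: +4, carbon tetrachloride: +4.
Net change = +4 − (-2) = +6.

+6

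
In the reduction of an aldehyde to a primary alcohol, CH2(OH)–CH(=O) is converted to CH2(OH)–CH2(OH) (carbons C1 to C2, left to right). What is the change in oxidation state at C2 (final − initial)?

Before: C2 has 1 bond to C, 1 bond to H, 2 bonds to O → oxidation state +1.
After: C2 has 1 bond to C, 2 bonds to H, 1 bond to O → oxidation state -1.
Δ = -1 − (+1) = -2, so this is a reduction at C2.

-2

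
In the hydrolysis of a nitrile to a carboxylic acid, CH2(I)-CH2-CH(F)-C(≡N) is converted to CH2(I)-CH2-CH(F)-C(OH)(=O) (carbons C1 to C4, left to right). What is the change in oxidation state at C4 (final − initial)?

Before: C4 has 1 bond to C, 3 bonds to N → oxidation state +3.
After: C4 has 1 bond to C, 3 bonds to O → oxidation state +3.
Δ = +3 − (+3) = 0, so no net redox change at C4.

0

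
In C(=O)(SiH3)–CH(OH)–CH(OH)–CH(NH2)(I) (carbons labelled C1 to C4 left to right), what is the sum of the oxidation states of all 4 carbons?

Bonds to more-electronegative neighbours contribute +1 each, bonds to H or metals contribute −1 each, and C–C bonds contribute 0. Tallying each carbon:
C1: 1C, 2O, 1Si → 0 + 2 − 1 = +1
C2: 2C, 1H, 1O → 0 − 1 + 1 = 0
C3: 2C, 1H, 1O → 0 − 1 + 1 = 0
C4: 1C, 1H, 1N, 1I → 0 − 1 + 1 + 1 = +1
Sum = +1 + 0 + 0 + 1 = +2.

+2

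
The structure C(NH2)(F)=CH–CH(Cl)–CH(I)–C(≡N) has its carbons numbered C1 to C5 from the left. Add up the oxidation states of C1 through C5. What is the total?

Count +1 for every bond to an atom more electronegative than carbon and −1 for every bond to one less electronegative; C–C bonds are 0. Tallying each carbon:
C1: 2C, 1N, 1F → 0 + 1 + 1 = +2
C2: 3C, 1H → 0 − 1 = -1
C3: 2C, 1H, 1Cl → 0 − 1 + 1 = 0
C4: 2C, 1H, 1I → 0 − 1 + 1 = 0
C5: 1C, 3N → 0 + 3 = +3
Sum = +2 − 1 + 0 + 0 + 3 = +4.

+4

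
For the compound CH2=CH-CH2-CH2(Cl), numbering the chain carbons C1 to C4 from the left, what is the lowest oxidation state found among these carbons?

-2

Each bond to a more electronegative atom (O, N, halogen) counts +1, each bond to a less electronegative atom (H, metal, B, Si) counts −1, and each C–C bond counts 0. Tallying each carbon:
C1: 2C, 2H → 0 − 2 = -2
C2: 3C, 1H → 0 − 1 = -1
C3: 2C, 2H → 0 − 2 = -2
C4: 1C, 2H, 1Cl → 0 − 2 + 1 = -1
The lowest value is -2.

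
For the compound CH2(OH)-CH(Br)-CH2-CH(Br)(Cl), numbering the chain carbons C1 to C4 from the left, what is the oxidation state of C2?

Each bond to a more electronegative atom (O, N, halogen) counts +1, each bond to a less electronegative atom (H, metal, B, Si) counts −1, and each C–C bond counts 0.
C2 has one bond to C (0), one bond to C (0), one bond to Br (+1), one bond to H (-1).
Oxidation state = 0 + 0 + 1 − 1 = 0.

0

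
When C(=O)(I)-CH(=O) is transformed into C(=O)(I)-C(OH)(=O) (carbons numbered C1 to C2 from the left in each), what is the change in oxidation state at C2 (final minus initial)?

Before: C2 has 1 bond to C, 1 bond to H, 2 bonds to O → oxidation state +1.
After: C2 has 1 bond to C, 3 bonds to O → oxidation state +3.
Δ = +3 − (+1) = +2, so this is an oxidation at C2.

+2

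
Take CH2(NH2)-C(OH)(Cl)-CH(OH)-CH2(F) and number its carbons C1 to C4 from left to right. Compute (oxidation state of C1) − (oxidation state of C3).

-1

C1: 1C, 2H, 1N → 0 − 2 + 1 = -1
C3: 2C, 1H, 1O → 0 − 1 + 1 = 0
Difference: -1 − (0) = -1.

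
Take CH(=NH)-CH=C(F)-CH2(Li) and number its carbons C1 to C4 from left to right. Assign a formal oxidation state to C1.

C1 has one bond to C (0), a double bond to N (2×+1 = +2), one bond to H (-1).
Oxidation state = 0 + 2 − 1 = +1.

+1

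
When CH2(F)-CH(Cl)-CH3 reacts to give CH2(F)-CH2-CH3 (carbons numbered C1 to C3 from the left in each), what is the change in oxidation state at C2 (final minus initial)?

Before: C2 has 2 bonds to C, 1 bond to H, 1 bond to Cl → oxidation state 0.
After: C2 has 2 bonds to C, 2 bonds to H → oxidation state -2.
Δ = -2 − (0) = -2, so this is a reduction at C2.

-2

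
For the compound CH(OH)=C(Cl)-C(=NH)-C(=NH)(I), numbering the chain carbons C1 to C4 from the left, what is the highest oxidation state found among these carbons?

Tallying each carbon's bonds:
C1: 2C, 1H, 1O → 0 − 1 + 1 = 0
C2: 3C, 1Cl → 0 + 1 = +1
C3: 2C, 2N → 0 + 2 = +2
C4: 1C, 2N, 1I → 0 + 2 + 1 = +3
The highest value is +3.

+3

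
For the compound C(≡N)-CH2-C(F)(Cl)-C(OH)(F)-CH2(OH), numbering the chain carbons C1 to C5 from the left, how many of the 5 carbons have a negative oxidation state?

2

Tallying each carbon's bonds:
C1: 1C, 3N → 0 + 3 = +3
C2: 2C, 2H → 0 − 2 = -2
C3: 2C, 1F, 1Cl → 0 + 1 + 1 = +2
C4: 2C, 1O, 1F → 0 + 1 + 1 = +2
C5: 1C, 2H, 1O → 0 − 2 + 1 = -1
2 carbons (C2, C5) meet the condition.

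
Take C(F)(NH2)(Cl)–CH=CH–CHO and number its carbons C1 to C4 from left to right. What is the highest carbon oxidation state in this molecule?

+3

Tallying each carbon's bonds:
C1: 1C, 1N, 1F, 1Cl → 0 + 1 + 1 + 1 = +3
C2: 3C, 1H → 0 − 1 = -1
C3: 3C, 1H → 0 − 1 = -1
C4: 1C, 1H, 2O → 0 − 1 + 2 = +1
The highest value is +3.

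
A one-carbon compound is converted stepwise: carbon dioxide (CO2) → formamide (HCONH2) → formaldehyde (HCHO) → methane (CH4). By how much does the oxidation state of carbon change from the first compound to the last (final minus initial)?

-8

Carbon oxidation states along the series — carbon dioxide: +4, formamide: +2, formaldehyde: 0, methane: -4.
Net change = -4 − (+4) = -8.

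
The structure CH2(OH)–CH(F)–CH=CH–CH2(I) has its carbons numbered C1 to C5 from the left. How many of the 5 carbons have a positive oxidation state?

Tallying each carbon's bonds:
C1: 1C, 2H, 1O → 0 − 2 + 1 = -1
C2: 2C, 1H, 1F → 0 − 1 + 1 = 0
C3: 3C, 1H → 0 − 1 = -1
C4: 3C, 1H → 0 − 1 = -1
C5: 1C, 2H, 1I → 0 − 2 + 1 = -1
0 carbons meet the condition.

0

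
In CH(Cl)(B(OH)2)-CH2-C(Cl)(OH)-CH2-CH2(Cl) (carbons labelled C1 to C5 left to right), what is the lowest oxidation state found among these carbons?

-2

Each bond to a more electronegative atom (O, N, halogen) counts +1, each bond to a less electronegative atom (H, metal, B, Si) counts −1, and each C–C bond counts 0. Tallying each carbon:
C1: 1C, 1H, 1Cl, 1B → 0 − 1 + 1 − 1 = -1
C2: 2C, 2H → 0 − 2 = -2
C3: 2C, 1O, 1Cl → 0 + 1 + 1 = +2
C4: 2C, 2H → 0 − 2 = -2
C5: 1C, 2H, 1Cl → 0 − 2 + 1 = -1
The lowest value is -2.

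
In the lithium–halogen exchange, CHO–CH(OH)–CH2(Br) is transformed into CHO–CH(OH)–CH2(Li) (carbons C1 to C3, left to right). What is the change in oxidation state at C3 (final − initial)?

Before: C3 has 1 bond to C, 2 bonds to H, 1 bond to Br → oxidation state -1.
After: C3 has 1 bond to C, 2 bonds to H, 1 bond to Li → oxidation state -3.
Δ = -3 − (-1) = -2, so this is a reduction at C3.

-2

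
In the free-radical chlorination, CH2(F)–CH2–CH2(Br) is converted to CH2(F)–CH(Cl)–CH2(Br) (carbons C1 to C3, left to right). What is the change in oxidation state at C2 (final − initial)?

+2

Before: C2 has 2 bonds to C, 2 bonds to H → oxidation state -2.
After: C2 has 2 bonds to C, 1 bond to H, 1 bond to Cl → oxidation state 0.
Δ = 0 − (-2) = +2, so this is an oxidation at C2.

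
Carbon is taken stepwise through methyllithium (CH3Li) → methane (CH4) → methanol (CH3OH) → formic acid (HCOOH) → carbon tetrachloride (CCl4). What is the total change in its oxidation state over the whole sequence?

+8

Carbon oxidation states along the series — methyllithium: -4, methane: -4, methanol: -2, formic acid: +2, carbon tetrachloride: +4.
Net change = +4 − (-4) = +8.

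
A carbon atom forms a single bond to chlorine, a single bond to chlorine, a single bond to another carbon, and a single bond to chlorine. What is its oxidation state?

Assign +1 per bond to O/N/halogen, −1 per bond to H or an electropositive element, and 0 per bond to carbon.
The carbon has one bond to C (0), one bond to Cl (+1), one bond to Cl (+1), one bond to Cl (+1).
Oxidation state = 0 + 1 + 1 + 1 = +3.

+3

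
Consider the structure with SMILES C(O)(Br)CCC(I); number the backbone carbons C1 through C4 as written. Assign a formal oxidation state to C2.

-2

C2 has one bond to C (0), one bond to C (0), one bond to H (-1), one bond to H (-1).
Oxidation state = 0 + 0 − 1 − 1 = -2.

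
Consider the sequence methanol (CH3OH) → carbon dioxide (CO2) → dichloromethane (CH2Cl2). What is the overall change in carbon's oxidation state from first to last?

+2

Carbon oxidation states along the series — methanol: -2, carbon dioxide: +4, dichloromethane: 0.
Net change = 0 − (-2) = +2.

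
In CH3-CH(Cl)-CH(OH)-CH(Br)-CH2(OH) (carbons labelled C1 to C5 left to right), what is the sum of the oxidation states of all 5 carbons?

-4

Tallying each carbon's bonds:
C1: 1C, 3H → 0 − 3 = -3
C2: 2C, 1H, 1Cl → 0 − 1 + 1 = 0
C3: 2C, 1H, 1O → 0 − 1 + 1 = 0
C4: 2C, 1H, 1Br → 0 − 1 + 1 = 0
C5: 1C, 2H, 1O → 0 − 2 + 1 = -1
Sum = -3 + 0 + 0 + 0 − 1 = -4.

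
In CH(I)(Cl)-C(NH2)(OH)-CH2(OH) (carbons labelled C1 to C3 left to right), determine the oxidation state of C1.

+1

Count +1 for every bond to an atom more electronegative than carbon and −1 for every bond to one less electronegative; C–C bonds are 0.
C1 has one bond to C (0), one bond to I (+1), one bond to Cl (+1), one bond to H (-1).
Oxidation state = 0 + 1 + 1 − 1 = +1.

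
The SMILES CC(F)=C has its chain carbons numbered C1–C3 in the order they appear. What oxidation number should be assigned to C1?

C1 has one bond to C (0), one bond to H (-1), one bond to H (-1), one bond to H (-1).
Oxidation state = 0 − 1 − 1 − 1 = -3.

-3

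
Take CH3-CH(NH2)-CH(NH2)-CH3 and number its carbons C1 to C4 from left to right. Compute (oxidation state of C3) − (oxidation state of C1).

C3: 2C, 1H, 1N → 0 − 1 + 1 = 0
C1: 1C, 3H → 0 − 3 = -3
Difference: 0 − (-3) = +3.

+3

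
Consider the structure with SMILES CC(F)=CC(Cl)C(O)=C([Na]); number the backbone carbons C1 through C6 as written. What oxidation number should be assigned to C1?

-3

Each bond to a more electronegative atom (O, N, halogen) counts +1, each bond to a less electronegative atom (H, metal, B, Si) counts −1, and each C–C bond counts 0.
C1 has one bond to C (0), one bond to H (-1), one bond to H (-1), one bond to H (-1).
Oxidation state = 0 − 1 − 1 − 1 = -3.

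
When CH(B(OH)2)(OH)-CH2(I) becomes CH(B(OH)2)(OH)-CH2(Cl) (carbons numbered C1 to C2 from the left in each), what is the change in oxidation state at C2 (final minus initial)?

0

Before: C2 has 1 bond to C, 2 bonds to H, 1 bond to I → oxidation state -1.
After: C2 has 1 bond to C, 2 bonds to H, 1 bond to Cl → oxidation state -1.
Δ = -1 − (-1) = 0, so no net redox change at C2.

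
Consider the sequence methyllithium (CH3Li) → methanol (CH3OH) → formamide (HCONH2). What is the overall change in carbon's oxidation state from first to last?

+6

Carbon oxidation states along the series — methyllithium: -4, methanol: -2, formamide: +2.
Net change = +2 − (-4) = +6.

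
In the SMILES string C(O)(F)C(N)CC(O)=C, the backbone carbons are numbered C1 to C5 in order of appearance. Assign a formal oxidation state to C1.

Each bond to a more electronegative atom (O, N, halogen) counts +1, each bond to a less electronegative atom (H, metal, B, Si) counts −1, and each C–C bond counts 0.
C1 has one bond to C (0), one bond to O (+1), one bond to F (+1), one bond to H (-1).
Oxidation state = 0 + 1 + 1 − 1 = +1.

+1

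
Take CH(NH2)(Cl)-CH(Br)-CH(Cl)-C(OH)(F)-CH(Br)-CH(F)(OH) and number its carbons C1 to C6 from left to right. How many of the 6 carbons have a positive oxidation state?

Assign +1 per bond to O/N/halogen, −1 per bond to H or an electropositive element, and 0 per bond to carbon. Tallying each carbon:
C1: 1C, 1H, 1N, 1Cl → 0 − 1 + 1 + 1 = +1
C2: 2C, 1H, 1Br → 0 − 1 + 1 = 0
C3: 2C, 1H, 1Cl → 0 − 1 + 1 = 0
C4: 2C, 1O, 1F → 0 + 1 + 1 = +2
C5: 2C, 1H, 1Br → 0 − 1 + 1 = 0
C6: 1C, 1H, 1O, 1F → 0 − 1 + 1 + 1 = +1
3 carbons (C1, C4, C6) meet the condition.

3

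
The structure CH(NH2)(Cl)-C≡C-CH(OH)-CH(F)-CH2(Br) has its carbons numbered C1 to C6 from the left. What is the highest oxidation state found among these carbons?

Tallying each carbon's bonds:
C1: 1C, 1H, 1N, 1Cl → 0 − 1 + 1 + 1 = +1
C2: 4C → 0 = 0
C3: 4C → 0 = 0
C4: 2C, 1H, 1O → 0 − 1 + 1 = 0
C5: 2C, 1H, 1F → 0 − 1 + 1 = 0
C6: 1C, 2H, 1Br → 0 − 2 + 1 = -1
The highest value is +1.

+1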